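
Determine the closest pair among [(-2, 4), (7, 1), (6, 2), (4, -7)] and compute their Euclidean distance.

Computing all pairwise distances among 4 points:

d((-2, 4), (7, 1)) = 9.4868
d((-2, 4), (6, 2)) = 8.2462
d((-2, 4), (4, -7)) = 12.53
d((7, 1), (6, 2)) = 1.4142 <-- minimum
d((7, 1), (4, -7)) = 8.544
d((6, 2), (4, -7)) = 9.2195

Closest pair: (7, 1) and (6, 2) with distance 1.4142

The closest pair is (7, 1) and (6, 2) with Euclidean distance 1.4142. For 4 points, brute-force pairwise comparison is shown above. For large n, the divide-and-conquer algorithm (sort by x, recurse on halves, check the dividing strip) achieves O(n log n).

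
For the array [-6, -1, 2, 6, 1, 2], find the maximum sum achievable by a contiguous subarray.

Using Kadane's algorithm on [-6, -1, 2, 6, 1, 2]:

Scanning through the array:
Position 1 (value -1): max_ending_here = -1, max_so_far = -1
Position 2 (value 2): max_ending_here = 2, max_so_far = 2
Position 3 (value 6): max_ending_here = 8, max_so_far = 8
Position 4 (value 1): max_ending_here = 9, max_so_far = 9
Position 5 (value 2): max_ending_here = 11, max_so_far = 11

Maximum subarray: [2, 6, 1, 2]
Maximum sum: 11

The maximum subarray is [2, 6, 1, 2] with sum 11. This subarray runs from index 2 to index 5.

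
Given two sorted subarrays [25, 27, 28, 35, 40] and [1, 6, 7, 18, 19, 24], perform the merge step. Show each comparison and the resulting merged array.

Merging process:

Compare 25 vs 1: take 1 from right. Merged: [1]
Compare 25 vs 6: take 6 from right. Merged: [1, 6]
Compare 25 vs 7: take 7 from right. Merged: [1, 6, 7]
Compare 25 vs 18: take 18 from right. Merged: [1, 6, 7, 18]
Compare 25 vs 19: take 19 from right. Merged: [1, 6, 7, 18, 19]
Compare 25 vs 24: take 24 from right. Merged: [1, 6, 7, 18, 19, 24]
Append remaining from left: [25, 27, 28, 35, 40]. Merged: [1, 6, 7, 18, 19, 24, 25, 27, 28, 35, 40]

Final merged array: [1, 6, 7, 18, 19, 24, 25, 27, 28, 35, 40]
Total comparisons: 6

The merged array is [1, 6, 7, 18, 19, 24, 25, 27, 28, 35, 40], requiring 6 comparisons. The merge step runs in O(n) time where n is the total number of elements.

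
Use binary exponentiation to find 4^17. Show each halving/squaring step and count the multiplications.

Computing 4^17 by squaring (build up from 4^1; each line after the first costs one multiplication):

4^1 = 4
4^2 = (4^1)^2 = 4^2 = 16
4^4 = (4^2)^2 = 16^2 = 256
4^8 = (4^4)^2 = 256^2 = 65536
4^16 = (4^8)^2 = 65536^2 = 4294967296
4^17 = 4 * 4^16 = 4 * 4294967296 = 17179869184

Result: 17179869184
Multiplications needed: 5 (5 lines after 4^1)

4^17 = 17179869184. Using exponentiation by squaring, this requires 5 multiplications. The key idea: if the exponent is even, square the half-power; if odd, multiply by the base once.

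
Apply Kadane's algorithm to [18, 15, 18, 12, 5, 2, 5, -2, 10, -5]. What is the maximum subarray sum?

Using Kadane's algorithm on [18, 15, 18, 12, 5, 2, 5, -2, 10, -5]:

Scanning through the array:
Position 1 (value 15): max_ending_here = 33, max_so_far = 33
Position 2 (value 18): max_ending_here = 51, max_so_far = 51
Position 3 (value 12): max_ending_here = 63, max_so_far = 63
Position 4 (value 5): max_ending_here = 68, max_so_far = 68
Position 5 (value 2): max_ending_here = 70, max_so_far = 70
Position 6 (value 5): max_ending_here = 75, max_so_far = 75
Position 7 (value -2): max_ending_here = 73, max_so_far = 75
Position 8 (value 10): max_ending_here = 83, max_so_far = 83
Position 9 (value -5): max_ending_here = 78, max_so_far = 83

Maximum subarray: [18, 15, 18, 12, 5, 2, 5, -2, 10]
Maximum sum: 83

The maximum subarray is [18, 15, 18, 12, 5, 2, 5, -2, 10] with sum 83. This subarray runs from index 0 to index 8.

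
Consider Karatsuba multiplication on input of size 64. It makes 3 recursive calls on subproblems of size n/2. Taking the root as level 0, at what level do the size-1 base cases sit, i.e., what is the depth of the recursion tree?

For divide and conquer with division factor 2:

Problem sizes at each level:
Level 0: 64
Level 1: 32
Level 2: 16
Level 3: 8
Level 4: 4
Level 5: 2
Level 6: 1

The root is level 0 and the size-1 base case is level 6 (the tree spans levels 0 through 6, i.e. 7 levels counting the root), so the depth is the number of divisions: log_2(64) = 6

The recursion tree depth is log_2(64) = 6. At each level, the problem size is divided by 2, so it takes 6 divisions to reduce to a base case of size 1. The algorithm makes 3 recursive calls at each level.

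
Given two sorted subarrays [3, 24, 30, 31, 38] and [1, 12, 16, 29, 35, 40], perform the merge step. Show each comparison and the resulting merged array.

Merging process:

Compare 3 vs 1: take 1 from right. Merged: [1]
Compare 3 vs 12: take 3 from left. Merged: [1, 3]
Compare 24 vs 12: take 12 from right. Merged: [1, 3, 12]
Compare 24 vs 16: take 16 from right. Merged: [1, 3, 12, 16]
Compare 24 vs 29: take 24 from left. Merged: [1, 3, 12, 16, 24]
Compare 30 vs 29: take 29 from right. Merged: [1, 3, 12, 16, 24, 29]
Compare 30 vs 35: take 30 from left. Merged: [1, 3, 12, 16, 24, 29, 30]
Compare 31 vs 35: take 31 from left. Merged: [1, 3, 12, 16, 24, 29, 30, 31]
Compare 38 vs 35: take 35 from right. Merged: [1, 3, 12, 16, 24, 29, 30, 31, 35]
Compare 38 vs 40: take 38 from left. Merged: [1, 3, 12, 16, 24, 29, 30, 31, 35, 38]
Append remaining from right: [40]. Merged: [1, 3, 12, 16, 24, 29, 30, 31, 35, 38, 40]

Final merged array: [1, 3, 12, 16, 24, 29, 30, 31, 35, 38, 40]
Total comparisons: 10

The merged array is [1, 3, 12, 16, 24, 29, 30, 31, 35, 38, 40], requiring 10 comparisons. The merge step runs in O(n) time where n is the total number of elements.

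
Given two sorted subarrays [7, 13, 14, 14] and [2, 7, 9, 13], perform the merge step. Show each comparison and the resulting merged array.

Merging process:

Compare 7 vs 2: take 2 from right. Merged: [2]
Compare 7 vs 7: take 7 from left. Merged: [2, 7]
Compare 13 vs 7: take 7 from right. Merged: [2, 7, 7]
Compare 13 vs 9: take 9 from right. Merged: [2, 7, 7, 9]
Compare 13 vs 13: take 13 from left. Merged: [2, 7, 7, 9, 13]
Compare 14 vs 13: take 13 from right. Merged: [2, 7, 7, 9, 13, 13]
Append remaining from left: [14, 14]. Merged: [2, 7, 7, 9, 13, 13, 14, 14]

Final merged array: [2, 7, 7, 9, 13, 13, 14, 14]
Total comparisons: 6

The merged array is [2, 7, 7, 9, 13, 13, 14, 14], requiring 6 comparisons. The merge step runs in O(n) time where n is the total number of elements.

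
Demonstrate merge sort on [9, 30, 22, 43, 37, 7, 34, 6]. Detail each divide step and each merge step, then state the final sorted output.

Merge sort trace:

Split: [9, 30, 22, 43, 37, 7, 34, 6] -> [9, 30, 22, 43] and [37, 7, 34, 6]
  Split: [9, 30, 22, 43] -> [9, 30] and [22, 43]
    Split: [9, 30] -> [9] and [30]
    Merge: [9] + [30] -> [9, 30]
    Split: [22, 43] -> [22] and [43]
    Merge: [22] + [43] -> [22, 43]
  Merge: [9, 30] + [22, 43] -> [9, 22, 30, 43]
  Split: [37, 7, 34, 6] -> [37, 7] and [34, 6]
    Split: [37, 7] -> [37] and [7]
    Merge: [37] + [7] -> [7, 37]
    Split: [34, 6] -> [34] and [6]
    Merge: [34] + [6] -> [6, 34]
  Merge: [7, 37] + [6, 34] -> [6, 7, 34, 37]
Merge: [9, 22, 30, 43] + [6, 7, 34, 37] -> [6, 7, 9, 22, 30, 34, 37, 43]

Final sorted array: [6, 7, 9, 22, 30, 34, 37, 43]

The merge sort proceeds by recursively splitting the array and merging sorted halves.
After all merges, the sorted array is [6, 7, 9, 22, 30, 34, 37, 43].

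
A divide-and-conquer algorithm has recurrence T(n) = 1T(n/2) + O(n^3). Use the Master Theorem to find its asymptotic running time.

Master Theorem for T(n) = 1T(n/2) + O(n^3):

a = 1, b = 2, c = 3
log_b(a) = log_2(1) = 0.0000

Case 3: c = 3 > log_2(1) = 0.0000
T(n) = O(n^3) = O(n^3)

For T(n) = 1T(n/2) + O(n^3): log_2(1) = 0.0000. This is Case 3 of the Master Theorem (c > log_b(a), work dominated by root), giving O(n^3).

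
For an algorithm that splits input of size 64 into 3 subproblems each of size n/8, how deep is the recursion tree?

For divide and conquer with division factor 8:

Problem sizes at each level:
Level 0: 64
Level 1: 8
Level 2: 1

The root is level 0 and the size-1 base case is level 2 (the tree spans levels 0 through 2, i.e. 3 levels counting the root), so the depth is the number of divisions: log_8(64) = 2

The recursion tree depth is log_8(64) = 2. At each level, the problem size is divided by 8, so it takes 2 divisions to reduce to a base case of size 1. The algorithm makes 3 recursive calls at each level.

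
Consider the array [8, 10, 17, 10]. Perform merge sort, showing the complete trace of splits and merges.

Merge sort trace:

Split: [8, 10, 17, 10] -> [8, 10] and [17, 10]
  Split: [8, 10] -> [8] and [10]
  Merge: [8] + [10] -> [8, 10]
  Split: [17, 10] -> [17] and [10]
  Merge: [17] + [10] -> [10, 17]
Merge: [8, 10] + [10, 17] -> [8, 10, 10, 17]

Final sorted array: [8, 10, 10, 17]

The merge sort proceeds by recursively splitting the array and merging sorted halves.
After all merges, the sorted array is [8, 10, 10, 17].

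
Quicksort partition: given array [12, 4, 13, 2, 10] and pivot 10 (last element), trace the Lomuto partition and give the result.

Lomuto partition with pivot = 10:

Initial array: [12, 4, 13, 2, 10]

arr[0]=12 > 10: no swap
arr[1]=4 <= 10: swap with position 0, array becomes [4, 12, 13, 2, 10]
arr[2]=13 > 10: no swap
arr[3]=2 <= 10: swap with position 1, array becomes [4, 2, 13, 12, 10]

Place pivot at position 2: [4, 2, 10, 12, 13]
Pivot position: 2

After partitioning with pivot 10, the array becomes [4, 2, 10, 12, 13]. The pivot is placed at index 2. All elements to the left of the pivot are <= 10, and all elements to the right are > 10.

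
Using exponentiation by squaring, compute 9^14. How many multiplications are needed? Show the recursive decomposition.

Computing 9^14 by squaring (build up from 9^1; each line after the first costs one multiplication):

9^1 = 9
9^2 = (9^1)^2 = 9^2 = 81
9^3 = 9 * 9^2 = 9 * 81 = 729
9^6 = (9^3)^2 = 729^2 = 531441
9^7 = 9 * 9^6 = 9 * 531441 = 4782969
9^14 = (9^7)^2 = 4782969^2 = 22876792454961

Result: 22876792454961
Multiplications needed: 5 (5 lines after 9^1)

9^14 = 22876792454961. Using exponentiation by squaring, this requires 5 multiplications. The key idea: if the exponent is even, square the half-power; if odd, multiply by the base once.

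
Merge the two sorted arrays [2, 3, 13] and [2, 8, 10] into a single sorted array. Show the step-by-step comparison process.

Merging process:

Compare 2 vs 2: take 2 from left. Merged: [2]
Compare 3 vs 2: take 2 from right. Merged: [2, 2]
Compare 3 vs 8: take 3 from left. Merged: [2, 2, 3]
Compare 13 vs 8: take 8 from right. Merged: [2, 2, 3, 8]
Compare 13 vs 10: take 10 from right. Merged: [2, 2, 3, 8, 10]
Append remaining from left: [13]. Merged: [2, 2, 3, 8, 10, 13]

Final merged array: [2, 2, 3, 8, 10, 13]
Total comparisons: 5

The merged array is [2, 2, 3, 8, 10, 13], requiring 5 comparisons. The merge step runs in O(n) time where n is the total number of elements.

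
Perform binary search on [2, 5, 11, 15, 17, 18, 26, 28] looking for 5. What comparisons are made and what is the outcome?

Binary search for 5 in [2, 5, 11, 15, 17, 18, 26, 28]:

lo=0, hi=7, mid=3, arr[mid]=15 -> 15 > 5, search left half
lo=0, hi=2, mid=1, arr[mid]=5 -> Found target at index 1!

Binary search finds 5 at index 1 after 2 comparisons. The search repeatedly halves the search space by comparing with the middle element.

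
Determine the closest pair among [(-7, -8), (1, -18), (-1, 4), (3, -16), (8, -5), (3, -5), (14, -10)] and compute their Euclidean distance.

Computing all pairwise distances among 7 points:

d((-7, -8), (1, -18)) = 12.8062
d((-7, -8), (-1, 4)) = 13.4164
d((-7, -8), (3, -16)) = 12.8062
d((-7, -8), (8, -5)) = 15.2971
d((-7, -8), (3, -5)) = 10.4403
d((-7, -8), (14, -10)) = 21.095
d((1, -18), (-1, 4)) = 22.0907
d((1, -18), (3, -16)) = 2.8284 <-- minimum
d((1, -18), (8, -5)) = 14.7648
d((1, -18), (3, -5)) = 13.1529
d((1, -18), (14, -10)) = 15.2643
d((-1, 4), (3, -16)) = 20.3961
d((-1, 4), (8, -5)) = 12.7279
d((-1, 4), (3, -5)) = 9.8489
d((-1, 4), (14, -10)) = 20.5183
d((3, -16), (8, -5)) = 12.083
d((3, -16), (3, -5)) = 11.0
d((3, -16), (14, -10)) = 12.53
d((8, -5), (3, -5)) = 5.0
d((8, -5), (14, -10)) = 7.8102
d((3, -5), (14, -10)) = 12.083

Closest pair: (1, -18) and (3, -16) with distance 2.8284

The closest pair is (1, -18) and (3, -16) with Euclidean distance 2.8284. For 7 points, brute-force pairwise comparison is shown above. For large n, the divide-and-conquer algorithm (sort by x, recurse on halves, check the dividing strip) achieves O(n log n).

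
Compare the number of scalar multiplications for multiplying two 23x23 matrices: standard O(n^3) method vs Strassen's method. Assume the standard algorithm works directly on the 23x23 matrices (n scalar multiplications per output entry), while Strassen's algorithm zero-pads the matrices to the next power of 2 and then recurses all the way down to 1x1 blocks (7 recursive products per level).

Matrix multiplication for 23x23 matrices:

Strassen's algorithm requires power-of-2 dimensions. Pad 23x23 to 32x32 (next power of 2).

Standard algorithm: 23^3 = 12167 multiplications
Strassen's algorithm: 7^(log2(32)) = 7^5 = 16807 multiplications
Difference: 12167 - 16807 = -4640 (Strassen uses MORE here due to padding overhead — for small or just-over-power-of-2 n, padding can outweigh the per-level savings)

Standard: 12167 multiplications (23^3). Strassen: 16807 multiplications (7^5, after padding to 32x32). Strassen reduces 8 recursive multiplications to 7 at each level.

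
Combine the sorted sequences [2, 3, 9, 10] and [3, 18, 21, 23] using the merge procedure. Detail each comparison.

Merging process:

Compare 2 vs 3: take 2 from left. Merged: [2]
Compare 3 vs 3: take 3 from left. Merged: [2, 3]
Compare 9 vs 3: take 3 from right. Merged: [2, 3, 3]
Compare 9 vs 18: take 9 from left. Merged: [2, 3, 3, 9]
Compare 10 vs 18: take 10 from left. Merged: [2, 3, 3, 9, 10]
Append remaining from right: [18, 21, 23]. Merged: [2, 3, 3, 9, 10, 18, 21, 23]

Final merged array: [2, 3, 3, 9, 10, 18, 21, 23]
Total comparisons: 5

The merged array is [2, 3, 3, 9, 10, 18, 21, 23], requiring 5 comparisons. The merge step runs in O(n) time where n is the total number of elements.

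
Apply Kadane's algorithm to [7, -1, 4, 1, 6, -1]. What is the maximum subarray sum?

Using Kadane's algorithm on [7, -1, 4, 1, 6, -1]:

Scanning through the array:
Position 1 (value -1): max_ending_here = 6, max_so_far = 7
Position 2 (value 4): max_ending_here = 10, max_so_far = 10
Position 3 (value 1): max_ending_here = 11, max_so_far = 11
Position 4 (value 6): max_ending_here = 17, max_so_far = 17
Position 5 (value -1): max_ending_here = 16, max_so_far = 17

Maximum subarray: [7, -1, 4, 1, 6]
Maximum sum: 17

The maximum subarray is [7, -1, 4, 1, 6] with sum 17. This subarray runs from index 0 to index 4.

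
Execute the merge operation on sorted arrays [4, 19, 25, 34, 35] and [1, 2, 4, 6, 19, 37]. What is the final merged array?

Merging process:

Compare 4 vs 1: take 1 from right. Merged: [1]
Compare 4 vs 2: take 2 from right. Merged: [1, 2]
Compare 4 vs 4: take 4 from left. Merged: [1, 2, 4]
Compare 19 vs 4: take 4 from right. Merged: [1, 2, 4, 4]
Compare 19 vs 6: take 6 from right. Merged: [1, 2, 4, 4, 6]
Compare 19 vs 19: take 19 from left. Merged: [1, 2, 4, 4, 6, 19]
Compare 25 vs 19: take 19 from right. Merged: [1, 2, 4, 4, 6, 19, 19]
Compare 25 vs 37: take 25 from left. Merged: [1, 2, 4, 4, 6, 19, 19, 25]
Compare 34 vs 37: take 34 from left. Merged: [1, 2, 4, 4, 6, 19, 19, 25, 34]
Compare 35 vs 37: take 35 from left. Merged: [1, 2, 4, 4, 6, 19, 19, 25, 34, 35]
Append remaining from right: [37]. Merged: [1, 2, 4, 4, 6, 19, 19, 25, 34, 35, 37]

Final merged array: [1, 2, 4, 4, 6, 19, 19, 25, 34, 35, 37]
Total comparisons: 10

The merged array is [1, 2, 4, 4, 6, 19, 19, 25, 34, 35, 37], requiring 10 comparisons. The merge step runs in O(n) time where n is the total number of elements.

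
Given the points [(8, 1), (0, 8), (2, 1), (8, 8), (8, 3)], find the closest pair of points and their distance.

Computing all pairwise distances among 5 points:

d((8, 1), (0, 8)) = 10.6301
d((8, 1), (2, 1)) = 6.0
d((8, 1), (8, 8)) = 7.0
d((8, 1), (8, 3)) = 2.0 <-- minimum
d((0, 8), (2, 1)) = 7.2801
d((0, 8), (8, 8)) = 8.0
d((0, 8), (8, 3)) = 9.434
d((2, 1), (8, 8)) = 9.2195
d((2, 1), (8, 3)) = 6.3246
d((8, 8), (8, 3)) = 5.0

Closest pair: (8, 1) and (8, 3) with distance 2.0

The closest pair is (8, 1) and (8, 3) with Euclidean distance 2.0. For 5 points, brute-force pairwise comparison is shown above. For large n, the divide-and-conquer algorithm (sort by x, recurse on halves, check the dividing strip) achieves O(n log n).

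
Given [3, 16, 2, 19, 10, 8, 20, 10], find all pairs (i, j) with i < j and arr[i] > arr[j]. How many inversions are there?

Finding inversions in [3, 16, 2, 19, 10, 8, 20, 10]:

(0, 2): arr[0]=3 > arr[2]=2
(1, 2): arr[1]=16 > arr[2]=2
(1, 4): arr[1]=16 > arr[4]=10
(1, 5): arr[1]=16 > arr[5]=8
(1, 7): arr[1]=16 > arr[7]=10
(3, 4): arr[3]=19 > arr[4]=10
(3, 5): arr[3]=19 > arr[5]=8
(3, 7): arr[3]=19 > arr[7]=10
(4, 5): arr[4]=10 > arr[5]=8
(6, 7): arr[6]=20 > arr[7]=10

Total inversions: 10

The array has 10 inversion(s): (0,2), (1,2), (1,4), (1,5), (1,7), (3,4), (3,5), (3,7), (4,5), (6,7). Each pair (i,j) satisfies i < j and arr[i] > arr[j].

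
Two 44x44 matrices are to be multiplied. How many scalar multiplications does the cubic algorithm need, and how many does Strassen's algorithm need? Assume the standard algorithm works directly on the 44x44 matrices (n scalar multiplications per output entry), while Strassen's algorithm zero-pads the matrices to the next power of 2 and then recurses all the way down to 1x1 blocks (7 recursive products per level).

Matrix multiplication for 44x44 matrices:

Strassen's algorithm requires power-of-2 dimensions. Pad 44x44 to 64x64 (next power of 2).

Standard algorithm: 44^3 = 85184 multiplications
Strassen's algorithm: 7^(log2(64)) = 7^6 = 117649 multiplications
Difference: 85184 - 117649 = -32465 (Strassen uses MORE here due to padding overhead — for small or just-over-power-of-2 n, padding can outweigh the per-level savings)

Standard: 85184 multiplications (44^3). Strassen: 117649 multiplications (7^6, after padding to 64x64). Strassen reduces 8 recursive multiplications to 7 at each level.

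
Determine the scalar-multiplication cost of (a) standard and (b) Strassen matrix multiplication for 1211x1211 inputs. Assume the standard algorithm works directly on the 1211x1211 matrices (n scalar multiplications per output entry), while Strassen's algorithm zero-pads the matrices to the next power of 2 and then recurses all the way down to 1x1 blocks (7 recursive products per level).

Matrix multiplication for 1211x1211 matrices:

Strassen's algorithm requires power-of-2 dimensions. Pad 1211x1211 to 2048x2048 (next power of 2).

Standard algorithm: 1211^3 = 1775956931 multiplications
Strassen's algorithm: 7^(log2(2048)) = 7^11 = 1977326743 multiplications
Difference: 1775956931 - 1977326743 = -201369812 (Strassen uses MORE here due to padding overhead — for small or just-over-power-of-2 n, padding can outweigh the per-level savings)

Standard: 1775956931 multiplications (1211^3). Strassen: 1977326743 multiplications (7^11, after padding to 2048x2048). Strassen reduces 8 recursive multiplications to 7 at each level.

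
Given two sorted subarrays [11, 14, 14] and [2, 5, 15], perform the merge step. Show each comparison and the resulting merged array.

Merging process:

Compare 11 vs 2: take 2 from right. Merged: [2]
Compare 11 vs 5: take 5 from right. Merged: [2, 5]
Compare 11 vs 15: take 11 from left. Merged: [2, 5, 11]
Compare 14 vs 15: take 14 from left. Merged: [2, 5, 11, 14]
Compare 14 vs 15: take 14 from left. Merged: [2, 5, 11, 14, 14]
Append remaining from right: [15]. Merged: [2, 5, 11, 14, 14, 15]

Final merged array: [2, 5, 11, 14, 14, 15]
Total comparisons: 5

The merged array is [2, 5, 11, 14, 14, 15], requiring 5 comparisons. The merge step runs in O(n) time where n is the total number of elements.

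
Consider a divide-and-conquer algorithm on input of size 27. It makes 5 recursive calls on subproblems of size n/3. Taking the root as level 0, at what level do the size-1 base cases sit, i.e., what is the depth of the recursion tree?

For divide and conquer with division factor 3:

Problem sizes at each level:
Level 0: 27
Level 1: 9
Level 2: 3
Level 3: 1

The root is level 0 and the size-1 base case is level 3 (the tree spans levels 0 through 3, i.e. 4 levels counting the root), so the depth is the number of divisions: log_3(27) = 3

The recursion tree depth is log_3(27) = 3. At each level, the problem size is divided by 3, so it takes 3 divisions to reduce to a base case of size 1. The algorithm makes 5 recursive calls at each level.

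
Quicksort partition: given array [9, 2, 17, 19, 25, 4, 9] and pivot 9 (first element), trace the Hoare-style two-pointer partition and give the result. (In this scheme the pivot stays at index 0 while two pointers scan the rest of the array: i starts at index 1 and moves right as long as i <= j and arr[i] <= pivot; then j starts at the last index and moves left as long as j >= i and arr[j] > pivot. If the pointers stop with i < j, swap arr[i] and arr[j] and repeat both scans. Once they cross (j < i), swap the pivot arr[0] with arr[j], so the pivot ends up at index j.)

Hoare-style two-pointer partition with pivot = 9:

Initial array: [9, 2, 17, 19, 25, 4, 9]

Pointers start at i = 1, j = 6.
i stops at index 2 (arr[2]=17 > 9), j stops at index 6 (arr[6]=9 <= 9): swap arr[2] and arr[6], array becomes [9, 2, 9, 19, 25, 4, 17]
i stops at index 3 (arr[3]=19 > 9), j stops at index 5 (arr[5]=4 <= 9): swap arr[3] and arr[5], array becomes [9, 2, 9, 4, 25, 19, 17]
i ends at 4, j ends at 3: the pointers have crossed (j < i), so scanning stops.

Swap pivot arr[0] with arr[3] to place pivot at position 3: [4, 2, 9, 9, 25, 19, 17]
Pivot position: 3

After partitioning with pivot 9, the array becomes [4, 2, 9, 9, 25, 19, 17]. The pivot is placed at index 3. All elements to the left of the pivot are <= 9, and all elements to the right are > 9.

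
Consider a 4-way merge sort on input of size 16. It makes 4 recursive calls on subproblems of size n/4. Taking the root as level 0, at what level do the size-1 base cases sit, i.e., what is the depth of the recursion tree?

For divide and conquer with division factor 4:

Problem sizes at each level:
Level 0: 16
Level 1: 4
Level 2: 1

The root is level 0 and the size-1 base case is level 2 (the tree spans levels 0 through 2, i.e. 3 levels counting the root), so the depth is the number of divisions: log_4(16) = 2

The recursion tree depth is log_4(16) = 2. At each level, the problem size is divided by 4, so it takes 2 divisions to reduce to a base case of size 1. The algorithm makes 4 recursive calls at each level.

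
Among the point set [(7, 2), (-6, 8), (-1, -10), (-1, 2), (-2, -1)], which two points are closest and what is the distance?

Computing all pairwise distances among 5 points:

d((7, 2), (-6, 8)) = 14.3178
d((7, 2), (-1, -10)) = 14.4222
d((7, 2), (-1, 2)) = 8.0
d((7, 2), (-2, -1)) = 9.4868
d((-6, 8), (-1, -10)) = 18.6815
d((-6, 8), (-1, 2)) = 7.8102
d((-6, 8), (-2, -1)) = 9.8489
d((-1, -10), (-1, 2)) = 12.0
d((-1, -10), (-2, -1)) = 9.0554
d((-1, 2), (-2, -1)) = 3.1623 <-- minimum

Closest pair: (-1, 2) and (-2, -1) with distance 3.1623

The closest pair is (-1, 2) and (-2, -1) with Euclidean distance 3.1623. For 5 points, brute-force pairwise comparison is shown above. For large n, the divide-and-conquer algorithm (sort by x, recurse on halves, check the dividing strip) achieves O(n log n).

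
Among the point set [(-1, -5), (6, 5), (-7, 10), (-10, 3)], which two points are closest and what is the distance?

Computing all pairwise distances among 4 points:

d((-1, -5), (6, 5)) = 12.2066
d((-1, -5), (-7, 10)) = 16.1555
d((-1, -5), (-10, 3)) = 12.0416
d((6, 5), (-7, 10)) = 13.9284
d((6, 5), (-10, 3)) = 16.1245
d((-7, 10), (-10, 3)) = 7.6158 <-- minimum

Closest pair: (-7, 10) and (-10, 3) with distance 7.6158

The closest pair is (-7, 10) and (-10, 3) with Euclidean distance 7.6158. For 4 points, brute-force pairwise comparison is shown above. For large n, the divide-and-conquer algorithm (sort by x, recurse on halves, check the dividing strip) achieves O(n log n).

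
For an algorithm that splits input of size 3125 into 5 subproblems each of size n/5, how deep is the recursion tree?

For divide and conquer with division factor 5:

Problem sizes at each level:
Level 0: 3125
Level 1: 625
Level 2: 125
Level 3: 25
Level 4: 5
Level 5: 1

The root is level 0 and the size-1 base case is level 5 (the tree spans levels 0 through 5, i.e. 6 levels counting the root), so the depth is the number of divisions: log_5(3125) = 5

The recursion tree depth is log_5(3125) = 5. At each level, the problem size is divided by 5, so it takes 5 divisions to reduce to a base case of size 1. The algorithm makes 5 recursive calls at each level.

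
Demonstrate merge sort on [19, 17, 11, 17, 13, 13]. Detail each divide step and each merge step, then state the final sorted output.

Merge sort trace:

Split: [19, 17, 11, 17, 13, 13] -> [19, 17, 11] and [17, 13, 13]
  Split: [19, 17, 11] -> [19] and [17, 11]
    Split: [17, 11] -> [17] and [11]
    Merge: [17] + [11] -> [11, 17]
  Merge: [19] + [11, 17] -> [11, 17, 19]
  Split: [17, 13, 13] -> [17] and [13, 13]
    Split: [13, 13] -> [13] and [13]
    Merge: [13] + [13] -> [13, 13]
  Merge: [17] + [13, 13] -> [13, 13, 17]
Merge: [11, 17, 19] + [13, 13, 17] -> [11, 13, 13, 17, 17, 19]

Final sorted array: [11, 13, 13, 17, 17, 19]

The merge sort proceeds by recursively splitting the array and merging sorted halves.
After all merges, the sorted array is [11, 13, 13, 17, 17, 19].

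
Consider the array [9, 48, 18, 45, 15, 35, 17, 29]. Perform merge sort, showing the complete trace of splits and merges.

Merge sort trace:

Split: [9, 48, 18, 45, 15, 35, 17, 29] -> [9, 48, 18, 45] and [15, 35, 17, 29]
  Split: [9, 48, 18, 45] -> [9, 48] and [18, 45]
    Split: [9, 48] -> [9] and [48]
    Merge: [9] + [48] -> [9, 48]
    Split: [18, 45] -> [18] and [45]
    Merge: [18] + [45] -> [18, 45]
  Merge: [9, 48] + [18, 45] -> [9, 18, 45, 48]
  Split: [15, 35, 17, 29] -> [15, 35] and [17, 29]
    Split: [15, 35] -> [15] and [35]
    Merge: [15] + [35] -> [15, 35]
    Split: [17, 29] -> [17] and [29]
    Merge: [17] + [29] -> [17, 29]
  Merge: [15, 35] + [17, 29] -> [15, 17, 29, 35]
Merge: [9, 18, 45, 48] + [15, 17, 29, 35] -> [9, 15, 17, 18, 29, 35, 45, 48]

Final sorted array: [9, 15, 17, 18, 29, 35, 45, 48]

The merge sort proceeds by recursively splitting the array and merging sorted halves.
After all merges, the sorted array is [9, 15, 17, 18, 29, 35, 45, 48].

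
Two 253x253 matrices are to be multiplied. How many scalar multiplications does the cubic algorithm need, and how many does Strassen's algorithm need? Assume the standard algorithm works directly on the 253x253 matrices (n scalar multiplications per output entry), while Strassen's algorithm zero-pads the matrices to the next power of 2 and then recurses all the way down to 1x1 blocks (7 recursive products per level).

Matrix multiplication for 253x253 matrices:

Strassen's algorithm requires power-of-2 dimensions. Pad 253x253 to 256x256 (next power of 2).

Standard algorithm: 253^3 = 16194277 multiplications
Strassen's algorithm: 7^(log2(256)) = 7^8 = 5764801 multiplications
Savings: 16194277 - 5764801 = 10429476 multiplications

Standard: 16194277 multiplications (253^3). Strassen: 5764801 multiplications (7^8, after padding to 256x256). Strassen reduces 8 recursive multiplications to 7 at each level.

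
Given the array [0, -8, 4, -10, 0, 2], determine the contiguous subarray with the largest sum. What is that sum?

Using Kadane's algorithm on [0, -8, 4, -10, 0, 2]:

Scanning through the array:
Position 1 (value -8): max_ending_here = -8, max_so_far = 0
Position 2 (value 4): max_ending_here = 4, max_so_far = 4
Position 3 (value -10): max_ending_here = -6, max_so_far = 4
Position 4 (value 0): max_ending_here = 0, max_so_far = 4
Position 5 (value 2): max_ending_here = 2, max_so_far = 4

Maximum subarray: [4]
Maximum sum: 4

The maximum subarray is [4] with sum 4. This subarray runs from index 2 to index 2.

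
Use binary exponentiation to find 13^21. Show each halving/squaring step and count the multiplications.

Computing 13^21 by squaring (build up from 13^1; each line after the first costs one multiplication):

13^1 = 13
13^2 = (13^1)^2 = 13^2 = 169
13^4 = (13^2)^2 = 169^2 = 28561
13^5 = 13 * 13^4 = 13 * 28561 = 371293
13^10 = (13^5)^2 = 371293^2 = 137858491849
13^20 = (13^10)^2 = 137858491849^2 = 19004963774880799438801
13^21 = 13 * 13^20 = 13 * 19004963774880799438801 = 247064529073450392704413

Result: 247064529073450392704413
Multiplications needed: 6 (6 lines after 13^1)

13^21 = 247064529073450392704413. Using exponentiation by squaring, this requires 6 multiplications. The key idea: if the exponent is even, square the half-power; if odd, multiply by the base once.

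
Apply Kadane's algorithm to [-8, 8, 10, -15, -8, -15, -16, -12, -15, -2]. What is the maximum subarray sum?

Using Kadane's algorithm on [-8, 8, 10, -15, -8, -15, -16, -12, -15, -2]:

Scanning through the array:
Position 1 (value 8): max_ending_here = 8, max_so_far = 8
Position 2 (value 10): max_ending_here = 18, max_so_far = 18
Position 3 (value -15): max_ending_here = 3, max_so_far = 18
Position 4 (value -8): max_ending_here = -5, max_so_far = 18
Position 5 (value -15): max_ending_here = -15, max_so_far = 18
Position 6 (value -16): max_ending_here = -16, max_so_far = 18
Position 7 (value -12): max_ending_here = -12, max_so_far = 18
Position 8 (value -15): max_ending_here = -15, max_so_far = 18
Position 9 (value -2): max_ending_here = -2, max_so_far = 18

Maximum subarray: [8, 10]
Maximum sum: 18

The maximum subarray is [8, 10] with sum 18. This subarray runs from index 1 to index 2.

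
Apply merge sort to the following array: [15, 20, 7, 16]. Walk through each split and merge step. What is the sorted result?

Merge sort trace:

Split: [15, 20, 7, 16] -> [15, 20] and [7, 16]
  Split: [15, 20] -> [15] and [20]
  Merge: [15] + [20] -> [15, 20]
  Split: [7, 16] -> [7] and [16]
  Merge: [7] + [16] -> [7, 16]
Merge: [15, 20] + [7, 16] -> [7, 15, 16, 20]

Final sorted array: [7, 15, 16, 20]

The merge sort proceeds by recursively splitting the array and merging sorted halves.
After all merges, the sorted array is [7, 15, 16, 20].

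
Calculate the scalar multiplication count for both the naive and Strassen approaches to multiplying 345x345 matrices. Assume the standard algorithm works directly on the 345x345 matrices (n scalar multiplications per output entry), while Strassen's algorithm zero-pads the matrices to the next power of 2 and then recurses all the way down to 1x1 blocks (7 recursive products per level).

Matrix multiplication for 345x345 matrices:

Strassen's algorithm requires power-of-2 dimensions. Pad 345x345 to 512x512 (next power of 2).

Standard algorithm: 345^3 = 41063625 multiplications
Strassen's algorithm: 7^(log2(512)) = 7^9 = 40353607 multiplications
Savings: 41063625 - 40353607 = 710018 multiplications

Standard: 41063625 multiplications (345^3). Strassen: 40353607 multiplications (7^9, after padding to 512x512). Strassen reduces 8 recursive multiplications to 7 at each level.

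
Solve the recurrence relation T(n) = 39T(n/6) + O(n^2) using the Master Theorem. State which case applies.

Master Theorem for T(n) = 39T(n/6) + O(n^2):

a = 39, b = 6, c = 2
log_b(a) = log_6(39) = 2.0447

Case 1: c = 2 < log_6(39) = 2.0447
T(n) = O(n^(log_6 39))

For T(n) = 39T(n/6) + O(n^2): log_6(39) = 2.0447. This is Case 1 of the Master Theorem (c < log_b(a), work dominated by leaves), giving O(n^(log_6 39)).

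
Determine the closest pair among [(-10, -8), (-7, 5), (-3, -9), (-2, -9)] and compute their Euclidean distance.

Computing all pairwise distances among 4 points:

d((-10, -8), (-7, 5)) = 13.3417
d((-10, -8), (-3, -9)) = 7.0711
d((-10, -8), (-2, -9)) = 8.0623
d((-7, 5), (-3, -9)) = 14.5602
d((-7, 5), (-2, -9)) = 14.8661
d((-3, -9), (-2, -9)) = 1.0 <-- minimum

Closest pair: (-3, -9) and (-2, -9) with distance 1.0

The closest pair is (-3, -9) and (-2, -9) with Euclidean distance 1.0. For 4 points, brute-force pairwise comparison is shown above. For large n, the divide-and-conquer algorithm (sort by x, recurse on halves, check the dividing strip) achieves O(n log n).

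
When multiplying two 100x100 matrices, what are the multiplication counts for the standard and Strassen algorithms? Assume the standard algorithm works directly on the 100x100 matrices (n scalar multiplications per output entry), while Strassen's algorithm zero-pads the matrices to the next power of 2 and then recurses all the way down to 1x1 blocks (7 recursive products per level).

Matrix multiplication for 100x100 matrices:

Strassen's algorithm requires power-of-2 dimensions. Pad 100x100 to 128x128 (next power of 2).

Standard algorithm: 100^3 = 1000000 multiplications
Strassen's algorithm: 7^(log2(128)) = 7^7 = 823543 multiplications
Savings: 1000000 - 823543 = 176457 multiplications

Standard: 1000000 multiplications (100^3). Strassen: 823543 multiplications (7^7, after padding to 128x128). Strassen reduces 8 recursive multiplications to 7 at each level.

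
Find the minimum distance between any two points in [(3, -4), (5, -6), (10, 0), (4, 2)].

Computing all pairwise distances among 4 points:

d((3, -4), (5, -6)) = 2.8284 <-- minimum
d((3, -4), (10, 0)) = 8.0623
d((3, -4), (4, 2)) = 6.0828
d((5, -6), (10, 0)) = 7.8102
d((5, -6), (4, 2)) = 8.0623
d((10, 0), (4, 2)) = 6.3246

Closest pair: (3, -4) and (5, -6) with distance 2.8284

The closest pair is (3, -4) and (5, -6) with Euclidean distance 2.8284. For 4 points, brute-force pairwise comparison is shown above. For large n, the divide-and-conquer algorithm (sort by x, recurse on halves, check the dividing strip) achieves O(n log n).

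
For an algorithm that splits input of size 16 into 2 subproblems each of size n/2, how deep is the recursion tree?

For divide and conquer with division factor 2:

Problem sizes at each level:
Level 0: 16
Level 1: 8
Level 2: 4
Level 3: 2
Level 4: 1

The root is level 0 and the size-1 base case is level 4 (the tree spans levels 0 through 4, i.e. 5 levels counting the root), so the depth is the number of divisions: log_2(16) = 4

The recursion tree depth is log_2(16) = 4. At each level, the problem size is divided by 2, so it takes 4 divisions to reduce to a base case of size 1. The algorithm makes 2 recursive calls at each level.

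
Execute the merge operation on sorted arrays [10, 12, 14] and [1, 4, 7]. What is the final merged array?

Merging process:

Compare 10 vs 1: take 1 from right. Merged: [1]
Compare 10 vs 4: take 4 from right. Merged: [1, 4]
Compare 10 vs 7: take 7 from right. Merged: [1, 4, 7]
Append remaining from left: [10, 12, 14]. Merged: [1, 4, 7, 10, 12, 14]

Final merged array: [1, 4, 7, 10, 12, 14]
Total comparisons: 3

The merged array is [1, 4, 7, 10, 12, 14], requiring 3 comparisons. The merge step runs in O(n) time where n is the total number of elements.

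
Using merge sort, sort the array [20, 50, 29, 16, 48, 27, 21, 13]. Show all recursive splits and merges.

Merge sort trace:

Split: [20, 50, 29, 16, 48, 27, 21, 13] -> [20, 50, 29, 16] and [48, 27, 21, 13]
  Split: [20, 50, 29, 16] -> [20, 50] and [29, 16]
    Split: [20, 50] -> [20] and [50]
    Merge: [20] + [50] -> [20, 50]
    Split: [29, 16] -> [29] and [16]
    Merge: [29] + [16] -> [16, 29]
  Merge: [20, 50] + [16, 29] -> [16, 20, 29, 50]
  Split: [48, 27, 21, 13] -> [48, 27] and [21, 13]
    Split: [48, 27] -> [48] and [27]
    Merge: [48] + [27] -> [27, 48]
    Split: [21, 13] -> [21] and [13]
    Merge: [21] + [13] -> [13, 21]
  Merge: [27, 48] + [13, 21] -> [13, 21, 27, 48]
Merge: [16, 20, 29, 50] + [13, 21, 27, 48] -> [13, 16, 20, 21, 27, 29, 48, 50]

Final sorted array: [13, 16, 20, 21, 27, 29, 48, 50]

The merge sort proceeds by recursively splitting the array and merging sorted halves.
After all merges, the sorted array is [13, 16, 20, 21, 27, 29, 48, 50].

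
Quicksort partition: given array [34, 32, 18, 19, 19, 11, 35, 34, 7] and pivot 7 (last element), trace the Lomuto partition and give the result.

Lomuto partition with pivot = 7:

Initial array: [34, 32, 18, 19, 19, 11, 35, 34, 7]

arr[0]=34 > 7: no swap
arr[1]=32 > 7: no swap
arr[2]=18 > 7: no swap
arr[3]=19 > 7: no swap
arr[4]=19 > 7: no swap
arr[5]=11 > 7: no swap
arr[6]=35 > 7: no swap
arr[7]=34 > 7: no swap

Place pivot at position 0: [7, 32, 18, 19, 19, 11, 35, 34, 34]
Pivot position: 0

After partitioning with pivot 7, the array becomes [7, 32, 18, 19, 19, 11, 35, 34, 34]. The pivot is placed at index 0. All elements to the left of the pivot are <= 7, and all elements to the right are > 7.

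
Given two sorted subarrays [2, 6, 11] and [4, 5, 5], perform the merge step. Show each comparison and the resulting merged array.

Merging process:

Compare 2 vs 4: take 2 from left. Merged: [2]
Compare 6 vs 4: take 4 from right. Merged: [2, 4]
Compare 6 vs 5: take 5 from right. Merged: [2, 4, 5]
Compare 6 vs 5: take 5 from right. Merged: [2, 4, 5, 5]
Append remaining from left: [6, 11]. Merged: [2, 4, 5, 5, 6, 11]

Final merged array: [2, 4, 5, 5, 6, 11]
Total comparisons: 4

The merged array is [2, 4, 5, 5, 6, 11], requiring 4 comparisons. The merge step runs in O(n) time where n is the total number of elements.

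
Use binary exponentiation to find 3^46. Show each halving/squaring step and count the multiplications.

Computing 3^46 by squaring (build up from 3^1; each line after the first costs one multiplication):

3^1 = 3
3^2 = (3^1)^2 = 3^2 = 9
3^4 = (3^2)^2 = 9^2 = 81
3^5 = 3 * 3^4 = 3 * 81 = 243
3^10 = (3^5)^2 = 243^2 = 59049
3^11 = 3 * 3^10 = 3 * 59049 = 177147
3^22 = (3^11)^2 = 177147^2 = 31381059609
3^23 = 3 * 3^22 = 3 * 31381059609 = 94143178827
3^46 = (3^23)^2 = 94143178827^2 = 8862938119652501095929

Result: 8862938119652501095929
Multiplications needed: 8 (8 lines after 3^1)

3^46 = 8862938119652501095929. Using exponentiation by squaring, this requires 8 multiplications. The key idea: if the exponent is even, square the half-power; if odd, multiply by the base once.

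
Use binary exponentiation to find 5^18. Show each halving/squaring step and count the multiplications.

Computing 5^18 by squaring (build up from 5^1; each line after the first costs one multiplication):

5^1 = 5
5^2 = (5^1)^2 = 5^2 = 25
5^4 = (5^2)^2 = 25^2 = 625
5^8 = (5^4)^2 = 625^2 = 390625
5^9 = 5 * 5^8 = 5 * 390625 = 1953125
5^18 = (5^9)^2 = 1953125^2 = 3814697265625

Result: 3814697265625
Multiplications needed: 5 (5 lines after 5^1)

5^18 = 3814697265625. Using exponentiation by squaring, this requires 5 multiplications. The key idea: if the exponent is even, square the half-power; if odd, multiply by the base once.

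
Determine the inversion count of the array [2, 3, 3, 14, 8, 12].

Finding inversions in [2, 3, 3, 14, 8, 12]:

(3, 4): arr[3]=14 > arr[4]=8
(3, 5): arr[3]=14 > arr[5]=12

Total inversions: 2

The array has 2 inversion(s): (3,4), (3,5). Each pair (i,j) satisfies i < j and arr[i] > arr[j].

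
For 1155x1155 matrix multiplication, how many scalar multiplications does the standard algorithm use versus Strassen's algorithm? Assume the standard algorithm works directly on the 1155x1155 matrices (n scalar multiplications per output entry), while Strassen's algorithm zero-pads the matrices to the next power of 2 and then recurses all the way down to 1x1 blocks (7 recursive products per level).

Matrix multiplication for 1155x1155 matrices:

Strassen's algorithm requires power-of-2 dimensions. Pad 1155x1155 to 2048x2048 (next power of 2).

Standard algorithm: 1155^3 = 1540798875 multiplications
Strassen's algorithm: 7^(log2(2048)) = 7^11 = 1977326743 multiplications
Difference: 1540798875 - 1977326743 = -436527868 (Strassen uses MORE here due to padding overhead — for small or just-over-power-of-2 n, padding can outweigh the per-level savings)

Standard: 1540798875 multiplications (1155^3). Strassen: 1977326743 multiplications (7^11, after padding to 2048x2048). Strassen reduces 8 recursive multiplications to 7 at each level.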